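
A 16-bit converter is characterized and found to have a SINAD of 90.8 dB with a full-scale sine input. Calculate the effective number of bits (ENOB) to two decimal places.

ENOB = (SINAD − 1.76) / 6.02 = (90.8 − 1.76)/6.02 = 14.791.

14.79 bits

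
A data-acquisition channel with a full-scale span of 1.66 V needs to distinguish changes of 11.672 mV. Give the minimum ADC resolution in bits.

8 bits

Number of steps required ≥ 1.66 V / 11.672 mV = 142.22.
Need 2^N ≥ 142.22; 2^7 = 128, 2^8 = 256.
Minimum N = 8.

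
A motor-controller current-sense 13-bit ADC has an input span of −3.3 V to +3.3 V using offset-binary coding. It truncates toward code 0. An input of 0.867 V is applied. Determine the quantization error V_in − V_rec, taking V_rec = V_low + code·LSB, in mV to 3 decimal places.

Step size: 6.6 V ÷ 2^13 = 0.806 mV.
(V_in − V_low)/LSB = (0.867 − (−3.3))/0.000805664 = 5172.1309 → code 5172 (floor).
Code 5172 maps back to (−3.3) + 5172×0.000805664 V = 0.86689453 V.
V_in − V_rec = 0.000105469 V = 0.105 mV.

0.105 mV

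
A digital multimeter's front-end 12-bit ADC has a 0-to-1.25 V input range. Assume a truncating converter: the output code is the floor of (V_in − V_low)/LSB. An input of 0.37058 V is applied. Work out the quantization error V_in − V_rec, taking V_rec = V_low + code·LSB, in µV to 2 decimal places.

96.60 µV

One LSB is 1.25 V / 4096 = 305.18 µV.
(0.37058 − 0)/0.000305176 = 1214.3165; ⌊·⌋ gives code 1214.
V_rec = 0 + 1214·0.000305176 = 0.3704834 V.
V_in − V_rec = 9.66016e-05 V = 96.60 µV.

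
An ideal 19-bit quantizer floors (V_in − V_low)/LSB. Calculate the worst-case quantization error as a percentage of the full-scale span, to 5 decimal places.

0.00019 %

Truncating → worst-case error = 1 LSB = V_FS/2^19, so 100/524288 = 0.000190735 % of full scale.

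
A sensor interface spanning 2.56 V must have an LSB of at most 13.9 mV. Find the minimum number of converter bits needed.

8 bits

Number of steps required ≥ 2.56 V / 13.9 mV = 184.17.
Need 2^N ≥ 184.17; 2^7 = 128, 2^8 = 256.
Minimum N = 8.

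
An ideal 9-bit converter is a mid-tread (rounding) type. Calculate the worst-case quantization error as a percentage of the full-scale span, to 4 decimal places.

0.0977 %

Rounding → worst-case error = ½ LSB = V_FS/2^10, so 100/1024 = 0.0976562 % of full scale.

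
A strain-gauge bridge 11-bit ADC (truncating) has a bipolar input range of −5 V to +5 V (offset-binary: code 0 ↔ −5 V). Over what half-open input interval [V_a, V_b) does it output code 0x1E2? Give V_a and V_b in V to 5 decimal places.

[-2.64648 V, -2.64160 V)

LSB = 10/2^11 = 4.883 mV.
Code 0x1E2 = 482 decimal.
V_a = V_low + 482·LSB = -2.64648 V; V_b = V_low + 483·LSB = -2.6416 V.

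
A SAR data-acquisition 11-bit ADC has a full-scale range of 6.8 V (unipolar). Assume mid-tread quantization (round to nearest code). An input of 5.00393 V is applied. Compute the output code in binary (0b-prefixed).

code 0b10111100011 (decimal 1507)

Full-scale span = 6.8 V; LSB = 6.8/2^11 = 3.320 mV.
Input sits at 1507.066 steps above V_low.
So the output code is 1507.
In binary (0b-prefixed): 0b10111100011.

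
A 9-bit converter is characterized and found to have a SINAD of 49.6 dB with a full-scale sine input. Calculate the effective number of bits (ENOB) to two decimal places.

ENOB = (SINAD − 1.76) / 6.02 = (49.6 − 1.76)/6.02 = 7.947.

7.95 bits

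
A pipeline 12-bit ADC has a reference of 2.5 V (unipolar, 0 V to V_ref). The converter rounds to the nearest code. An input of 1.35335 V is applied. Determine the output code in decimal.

LSB = 2.5 V / 4096 = 0.610 mV.
(V_in − V_low)/LSB = (1.35335 − 0) / 0.000610352 = 2217.329.
So the output code is 2217.

code 2217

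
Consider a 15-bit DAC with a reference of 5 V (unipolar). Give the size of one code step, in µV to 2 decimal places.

Full-scale span = 5 V.
LSB = 5 / 2^15 = 5 / 32768 = 0.000152588 V = 152.59 µV.

152.59 µV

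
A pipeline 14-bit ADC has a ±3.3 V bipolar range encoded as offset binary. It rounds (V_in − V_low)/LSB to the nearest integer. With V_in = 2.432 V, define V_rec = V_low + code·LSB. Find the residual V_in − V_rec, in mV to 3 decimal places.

LSB = 6.6/2^14 = 402.83 µV.
Scaled input = 14229.2558 LSBs, so code = 14229.
V_rec = (−3.3) + 14229·0.000402832 = 2.431897 V.
Difference: 0.000103027 V → 0.103 mV.

0.103 mV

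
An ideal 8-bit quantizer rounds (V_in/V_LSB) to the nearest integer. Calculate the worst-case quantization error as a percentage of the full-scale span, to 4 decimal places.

Rounding → worst-case error = ½ LSB = V_FS/2^9, so 100/512 = 0.195312 % of full scale.

0.1953 %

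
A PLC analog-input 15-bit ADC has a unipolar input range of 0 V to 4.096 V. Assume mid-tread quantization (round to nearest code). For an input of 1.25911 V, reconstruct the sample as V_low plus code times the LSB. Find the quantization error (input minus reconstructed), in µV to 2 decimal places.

Step size: 4.096 V ÷ 2^15 = 125.00 µV.
(1.25911 − 0)/0.000125 = 10072.8800; round gives code 10073.
V_rec = 0 + 10073·0.000125 = 1.259125 V.
Error = 1.25911 − 1.259125 = -1.5e-05 V = -15.00 µV.

-15.00 µV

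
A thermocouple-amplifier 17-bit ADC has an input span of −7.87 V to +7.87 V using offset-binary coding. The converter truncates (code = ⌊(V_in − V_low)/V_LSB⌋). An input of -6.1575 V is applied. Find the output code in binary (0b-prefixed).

With 131072 levels over 15.74 V, one step is 120.09 µV.
(-6.1575 − (−7.87)) / 0.000120087 = 14260.534 LSBs.
⌊·⌋(14260.534) = 14260.
In binary (0b-prefixed): 0b11011110110100.

code 0b11011110110100 (decimal 14260)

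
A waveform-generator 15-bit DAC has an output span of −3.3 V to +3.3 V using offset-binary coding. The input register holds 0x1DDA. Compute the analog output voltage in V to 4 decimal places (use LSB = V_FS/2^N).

LSB = 6.6 V / 2^15 = 201.42 µV.
Code 0x1DDA = 7642 decimal.
V_out = (−3.3) + 7642 × 0.000201416 V = -1.76078 V.

-1.7608 V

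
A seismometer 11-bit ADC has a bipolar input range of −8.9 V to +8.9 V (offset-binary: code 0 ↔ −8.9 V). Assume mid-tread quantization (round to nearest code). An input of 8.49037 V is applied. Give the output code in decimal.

LSB = 17.8 V / 2048 = 8.691 mV.
(V_in − V_low)/LSB = (8.49037 − (−8.9)) / 0.00869141 = 2000.870.
Round → code 2001.

code 2001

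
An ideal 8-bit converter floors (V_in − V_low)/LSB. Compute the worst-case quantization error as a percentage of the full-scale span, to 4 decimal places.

Truncating → worst-case error = 1 LSB = V_FS/2^8, so 100/256 = 0.390625 % of full scale.

0.3906 %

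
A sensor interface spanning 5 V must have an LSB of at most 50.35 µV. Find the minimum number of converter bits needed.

17 bits

Number of steps required ≥ 5 V / 50.35 µV = 99304.87.
Need 2^N ≥ 99304.87; 2^16 = 65536, 2^17 = 131072.
Minimum N = 17.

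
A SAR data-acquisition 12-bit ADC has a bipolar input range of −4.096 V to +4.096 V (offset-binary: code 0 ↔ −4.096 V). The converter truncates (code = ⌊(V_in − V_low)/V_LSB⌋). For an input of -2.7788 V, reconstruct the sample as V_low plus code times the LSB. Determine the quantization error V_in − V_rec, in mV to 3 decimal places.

LSB = 8.192/2^12 = 2.000 mV.
(V_in − V_low)/LSB = (-2.7788 − (−4.096))/0.002 = 658.6000 → code 658 (floor).
V_rec = (−4.096) + 658·0.002 = -2.78 V.
Difference: 0.0012 V → 1.200 mV.

1.200 mV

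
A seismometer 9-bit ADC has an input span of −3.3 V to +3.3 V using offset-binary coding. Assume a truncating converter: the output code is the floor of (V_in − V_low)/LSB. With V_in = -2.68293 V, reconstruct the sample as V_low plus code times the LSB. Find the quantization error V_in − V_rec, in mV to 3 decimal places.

11.211 mV

Step size: 6.6 V ÷ 2^9 = 12.891 mV.
Scaled input = 47.8697 LSBs, so code = 47.
Reconstructed: -2.6941406 V.
V_in − V_rec = 0.0112106 V = 11.211 mV.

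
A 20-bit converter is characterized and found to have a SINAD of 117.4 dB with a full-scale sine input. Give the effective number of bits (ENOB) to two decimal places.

19.21 bits

ENOB = (SINAD − 1.76) / 6.02 = (117.4 − 1.76)/6.02 = 19.209.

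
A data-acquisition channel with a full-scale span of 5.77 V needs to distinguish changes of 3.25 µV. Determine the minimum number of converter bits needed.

Number of steps required ≥ 5.77 V / 3.25 µV = 1775384.62.
Need 2^N ≥ 1775384.62; 2^20 = 1048576, 2^21 = 2097152.
Minimum N = 21.

21 bits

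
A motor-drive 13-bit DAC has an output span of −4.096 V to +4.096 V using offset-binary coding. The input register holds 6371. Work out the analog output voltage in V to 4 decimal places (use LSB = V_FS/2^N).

LSB = 8.192 V / 2^13 = 1.000 mV.
V_out = (−4.096) + 6371 × 0.001 V = 2.275 V.

2.2750 V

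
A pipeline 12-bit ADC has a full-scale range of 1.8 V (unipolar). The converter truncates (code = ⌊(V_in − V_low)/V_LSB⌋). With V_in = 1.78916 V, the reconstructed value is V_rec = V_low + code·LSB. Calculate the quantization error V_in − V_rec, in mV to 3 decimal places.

0.146 mV

Step size: 1.8 V ÷ 2^12 = 439.45 µV.
(V_in − V_low)/LSB = (1.78916 − 0)/0.000439453 = 4071.3330 → code 4071 (floor).
V_rec = 0 + 4071·0.000439453 = 1.7890137 V.
Error = 1.78916 − 1.7890137 = 0.000146328 V = 0.146 mV.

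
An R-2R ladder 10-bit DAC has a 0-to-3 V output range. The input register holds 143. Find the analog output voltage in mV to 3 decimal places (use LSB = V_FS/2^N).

LSB = 3 V / 2^10 = 2.930 mV.
V_out = 0 + 143 × 0.00292969 V = 0.418945 V.
= 418.945 mV.

418.945 mV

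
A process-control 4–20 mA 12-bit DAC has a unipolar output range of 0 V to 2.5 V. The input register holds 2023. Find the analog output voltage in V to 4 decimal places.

1.2347 V

LSB = 2.5 V / 2^12 = 0.610 mV.
V_out = 0 + 2023 × 0.000610352 V = 1.23474 V.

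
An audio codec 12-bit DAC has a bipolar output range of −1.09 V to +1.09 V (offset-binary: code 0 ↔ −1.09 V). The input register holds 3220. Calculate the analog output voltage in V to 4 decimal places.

0.6238 V

LSB = 2.18 V / 2^12 = 0.532 mV.
V_out = (−1.09) + 3220 × 0.000532227 V = 0.62377 V.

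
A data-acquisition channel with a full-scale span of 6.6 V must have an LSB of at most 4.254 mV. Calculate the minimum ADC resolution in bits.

11 bits

Number of steps required ≥ 6.6 V / 4.254 mV = 1551.48.
Need 2^N ≥ 1551.48; 2^10 = 1024, 2^11 = 2048.
Minimum N = 11.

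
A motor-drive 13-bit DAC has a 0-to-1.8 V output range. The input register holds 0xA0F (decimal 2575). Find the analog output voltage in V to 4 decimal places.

LSB = 1.8 V / 2^13 = 219.73 µV.
Code 0xA0F = 2575 decimal.
V_out = 0 + 2575 × 0.000219727 V = 0.565796 V.

0.5658 V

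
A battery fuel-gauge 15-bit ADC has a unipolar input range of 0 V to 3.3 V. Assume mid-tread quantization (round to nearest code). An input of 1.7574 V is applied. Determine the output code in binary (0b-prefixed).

LSB = 3.3 V / 32768 = 100.71 µV.
(1.7574 − 0) / 0.000100708 = 17450.449 LSBs.
So the output code is 17450.
In binary (0b-prefixed): 0b100010000101010.

code 0b100010000101010 (decimal 17450)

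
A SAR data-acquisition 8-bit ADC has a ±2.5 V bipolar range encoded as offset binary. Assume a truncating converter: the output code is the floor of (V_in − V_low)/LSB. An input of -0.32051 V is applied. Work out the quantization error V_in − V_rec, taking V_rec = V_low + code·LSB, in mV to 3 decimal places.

11.521 mV

Step size: 5 V ÷ 2^8 = 19.531 mV.
(V_in − V_low)/LSB = (-0.32051 − (−2.5))/0.0195312 = 111.5899 → code 111 (floor).
V_rec = (−2.5) + 111·0.0195312 = -0.33203125 V.
V_in − V_rec = 0.0115213 V = 11.521 mV.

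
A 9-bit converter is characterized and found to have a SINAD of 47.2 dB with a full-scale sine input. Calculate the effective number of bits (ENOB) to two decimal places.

ENOB = (SINAD − 1.76) / 6.02 = (47.2 − 1.76)/6.02 = 7.548.

7.55 bits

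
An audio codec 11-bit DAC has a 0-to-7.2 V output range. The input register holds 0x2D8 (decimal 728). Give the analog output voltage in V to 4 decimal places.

LSB = 7.2 V / 2^11 = 3.516 mV.
Code 0x2D8 = 728 decimal.
V_out = 0 + 728 × 0.00351563 V = 2.55938 V.

2.5594 V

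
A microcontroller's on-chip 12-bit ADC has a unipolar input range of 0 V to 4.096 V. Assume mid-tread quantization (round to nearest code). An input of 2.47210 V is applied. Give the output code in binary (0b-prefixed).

Full-scale span = 4.096 V; LSB = 4.096/2^12 = 1.000 mV.
(2.47210 − 0) / 0.001 = 2472.100 LSBs.
round(2472.100) = 2472.
In binary (0b-prefixed): 0b100110101000.

code 0b100110101000 (decimal 2472)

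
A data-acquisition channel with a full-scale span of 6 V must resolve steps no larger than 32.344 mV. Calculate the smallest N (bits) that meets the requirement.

Number of steps required ≥ 6 V / 32.344 mV = 185.51.
Need 2^N ≥ 185.51; 2^7 = 128, 2^8 = 256.
Minimum N = 8.

8 bits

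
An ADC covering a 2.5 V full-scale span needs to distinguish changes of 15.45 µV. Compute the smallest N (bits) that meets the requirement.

Number of steps required ≥ 2.5 V / 15.45 µV = 161812.30.
Need 2^N ≥ 161812.30; 2^17 = 131072, 2^18 = 262144.
Minimum N = 18.

18 bits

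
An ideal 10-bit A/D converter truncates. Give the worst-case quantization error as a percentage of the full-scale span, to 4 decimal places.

0.0977 %

Truncating → worst-case error = 1 LSB = V_FS/2^10, so 100/1024 = 0.0976562 % of full scale.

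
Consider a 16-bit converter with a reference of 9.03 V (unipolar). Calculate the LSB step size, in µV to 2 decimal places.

Full-scale span = 9.03 V.
LSB = 9.03 / 2^16 = 9.03 / 65536 = 0.000137787 V = 137.79 µV.

137.79 µV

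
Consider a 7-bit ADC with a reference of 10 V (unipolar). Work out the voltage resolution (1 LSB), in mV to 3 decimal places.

78.125 mV

Full-scale span = 10 V.
LSB = 10 / 2^7 = 10 / 128 = 0.078125 V = 78.125 mV.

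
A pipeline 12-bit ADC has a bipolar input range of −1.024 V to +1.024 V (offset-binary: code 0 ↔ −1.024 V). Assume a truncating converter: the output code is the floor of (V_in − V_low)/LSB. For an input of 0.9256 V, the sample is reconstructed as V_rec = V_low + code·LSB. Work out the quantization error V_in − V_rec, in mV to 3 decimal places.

One LSB is 2.048 V / 4096 = 0.500 mV.
(0.9256 − (−1.024))/0.0005 = 3899.2000; ⌊·⌋ gives code 3899.
V_rec = (−1.024) + 3899·0.0005 = 0.9255 V.
V_in − V_rec = 0.0001 V = 0.100 mV.

0.100 mV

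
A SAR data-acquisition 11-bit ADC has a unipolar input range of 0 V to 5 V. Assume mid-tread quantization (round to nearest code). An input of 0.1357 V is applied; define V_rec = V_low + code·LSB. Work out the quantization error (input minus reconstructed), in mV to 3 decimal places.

Step size: 5 V ÷ 2^11 = 2.441 mV.
Scaled input = 55.5827 LSBs, so code = 56.
V_rec = 0 + 56·0.00244141 = 0.13671875 V.
V_in − V_rec = -0.00101875 V = -1.019 mV.

-1.019 mV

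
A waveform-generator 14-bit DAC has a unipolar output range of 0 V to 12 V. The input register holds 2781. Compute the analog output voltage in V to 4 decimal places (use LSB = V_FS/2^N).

LSB = 12 V / 2^14 = 0.732 mV.
V_out = 0 + 2781 × 0.000732422 V = 2.03687 V.

2.0369 V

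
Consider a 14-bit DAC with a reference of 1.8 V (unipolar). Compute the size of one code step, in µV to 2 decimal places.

109.86 µV

Full-scale span = 1.8 V.
LSB = 1.8 / 2^14 = 1.8 / 16384 = 0.000109863 V = 109.86 µV.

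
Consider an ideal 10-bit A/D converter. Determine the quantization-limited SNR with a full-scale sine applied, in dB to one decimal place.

SNR ≈ 6.02·N + 1.76 dB = 6.02·10 + 1.76 = 61.96 dB.

62.0 dB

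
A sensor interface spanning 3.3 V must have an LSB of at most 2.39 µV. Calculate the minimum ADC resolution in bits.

21 bits

Number of steps required ≥ 3.3 V / 2.39 µV = 1380753.14.
Need 2^N ≥ 1380753.14; 2^20 = 1048576, 2^21 = 2097152.
Minimum N = 21.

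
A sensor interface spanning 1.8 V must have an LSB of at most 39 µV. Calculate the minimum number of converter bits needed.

16 bits

Number of steps required ≥ 1.8 V / 39 µV = 46153.85.
Need 2^N ≥ 46153.85; 2^15 = 32768, 2^16 = 65536.
Minimum N = 16.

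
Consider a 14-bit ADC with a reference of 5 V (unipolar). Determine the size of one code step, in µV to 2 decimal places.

305.18 µV

Full-scale span = 5 V.
LSB = 5 / 2^14 = 5 / 16384 = 0.000305176 V = 305.18 µV.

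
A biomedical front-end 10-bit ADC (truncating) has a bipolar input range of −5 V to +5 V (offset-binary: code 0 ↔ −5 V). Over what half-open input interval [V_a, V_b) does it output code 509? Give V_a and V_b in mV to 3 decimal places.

[-29.297 mV, -19.531 mV)

LSB = 10/2^10 = 9.766 mV.
V_a = V_low + 509·LSB = -0.0292969 V; V_b = V_low + 510·LSB = -0.0195312 V.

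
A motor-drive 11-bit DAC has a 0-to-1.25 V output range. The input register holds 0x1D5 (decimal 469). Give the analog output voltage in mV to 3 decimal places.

LSB = 1.25 V / 2^11 = 0.610 mV.
Code 0x1D5 = 469 decimal.
V_out = 0 + 469 × 0.000610352 V = 0.286255 V.
= 286.255 mV.

286.255 mV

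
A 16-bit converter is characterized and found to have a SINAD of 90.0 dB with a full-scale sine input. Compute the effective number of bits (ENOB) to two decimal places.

ENOB = (SINAD − 1.76) / 6.02 = (90.0 − 1.76)/6.02 = 14.658.

14.66 bits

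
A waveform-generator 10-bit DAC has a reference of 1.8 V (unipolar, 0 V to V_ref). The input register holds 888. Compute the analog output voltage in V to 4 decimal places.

1.5609 V

LSB = 1.8 V / 2^10 = 1.758 mV.
V_out = 0 + 888 × 0.00175781 V = 1.56094 V.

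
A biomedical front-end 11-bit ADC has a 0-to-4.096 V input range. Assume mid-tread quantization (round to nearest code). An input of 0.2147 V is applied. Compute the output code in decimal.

code 107

With 2048 levels over 4.096 V, one step is 2.000 mV.
(V_in − V_low)/LSB = (0.2147 − 0) / 0.002 = 107.350.
round(107.350) = 107.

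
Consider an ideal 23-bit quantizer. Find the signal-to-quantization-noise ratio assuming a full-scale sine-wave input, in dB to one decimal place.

140.2 dB

SNR ≈ 6.02·N + 1.76 dB = 6.02·23 + 1.76 = 140.22 dB.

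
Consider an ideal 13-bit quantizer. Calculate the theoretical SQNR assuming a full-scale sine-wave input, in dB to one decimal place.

SNR ≈ 6.02·N + 1.76 dB = 6.02·13 + 1.76 = 80.02 dB.

80.0 dB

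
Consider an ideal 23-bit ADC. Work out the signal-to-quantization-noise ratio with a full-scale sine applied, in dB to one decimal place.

140.2 dB

SNR ≈ 6.02·N + 1.76 dB = 6.02·23 + 1.76 = 140.22 dB.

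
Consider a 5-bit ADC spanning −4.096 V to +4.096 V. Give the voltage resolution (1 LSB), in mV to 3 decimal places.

Full-scale span = 8.192 V.
LSB = 8.192 / 2^5 = 8.192 / 32 = 0.256 V = 256.000 mV.

256.000 mV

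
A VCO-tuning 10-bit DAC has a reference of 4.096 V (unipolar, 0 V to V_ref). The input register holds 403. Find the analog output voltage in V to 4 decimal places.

LSB = 4.096 V / 2^10 = 4.000 mV.
V_out = 0 + 403 × 0.004 V = 1.612 V.

1.6120 V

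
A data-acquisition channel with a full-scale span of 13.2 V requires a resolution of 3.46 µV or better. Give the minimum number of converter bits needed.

22 bits

Number of steps required ≥ 13.2 V / 3.46 µV = 3815028.90.
Need 2^N ≥ 3815028.90; 2^21 = 2097152, 2^22 = 4194304.
Minimum N = 22.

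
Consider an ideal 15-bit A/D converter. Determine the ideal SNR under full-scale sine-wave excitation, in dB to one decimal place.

SNR ≈ 6.02·N + 1.76 dB = 6.02·15 + 1.76 = 92.06 dB.

92.1 dB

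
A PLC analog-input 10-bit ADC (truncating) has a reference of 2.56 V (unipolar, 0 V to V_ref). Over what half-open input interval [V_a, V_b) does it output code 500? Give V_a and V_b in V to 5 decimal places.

[1.25000 V, 1.25250 V)

LSB = 2.56/2^10 = 2.500 mV.
V_a = V_low + 500·LSB = 1.25 V; V_b = V_low + 501·LSB = 1.2525 V.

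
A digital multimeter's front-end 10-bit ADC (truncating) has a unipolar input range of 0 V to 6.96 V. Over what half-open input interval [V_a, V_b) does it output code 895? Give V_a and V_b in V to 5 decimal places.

[6.08320 V, 6.09000 V)

LSB = 6.96/2^10 = 6.797 mV.
V_a = V_low + 895·LSB = 6.0832 V; V_b = V_low + 896·LSB = 6.09 V.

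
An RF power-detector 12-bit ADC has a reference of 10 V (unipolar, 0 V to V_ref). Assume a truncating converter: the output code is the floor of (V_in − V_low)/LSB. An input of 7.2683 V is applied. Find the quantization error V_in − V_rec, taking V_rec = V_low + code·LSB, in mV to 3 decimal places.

0.234 mV

Step size: 10 V ÷ 2^12 = 2.441 mV.
(7.2683 − 0)/0.00244141 = 2977.0957; ⌊·⌋ gives code 2977.
Reconstructed: 7.2680664 V.
Difference: 0.000233594 V → 0.234 mV.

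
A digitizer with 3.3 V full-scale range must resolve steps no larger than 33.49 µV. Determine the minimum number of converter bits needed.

17 bits

Number of steps required ≥ 3.3 V / 33.49 µV = 98536.88.
Need 2^N ≥ 98536.88; 2^16 = 65536, 2^17 = 131072.
Minimum N = 17.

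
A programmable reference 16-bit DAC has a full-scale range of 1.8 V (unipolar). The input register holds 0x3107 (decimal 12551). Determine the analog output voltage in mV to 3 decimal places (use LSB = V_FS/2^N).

LSB = 1.8 V / 2^16 = 27.47 µV.
Code 0x3107 = 12551 decimal.
V_out = 0 + 12551 × 2.74658e-05 V = 0.344724 V.
= 344.724 mV.

344.724 mV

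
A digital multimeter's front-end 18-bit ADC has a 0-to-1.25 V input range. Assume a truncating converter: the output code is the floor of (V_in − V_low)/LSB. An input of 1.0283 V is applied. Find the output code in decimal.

code 215650

LSB = 1.25 V / 262144 = 4.77 µV.
(1.0283 − 0) / 4.76837e-06 = 215650.140 LSBs.
Floor → code 215650.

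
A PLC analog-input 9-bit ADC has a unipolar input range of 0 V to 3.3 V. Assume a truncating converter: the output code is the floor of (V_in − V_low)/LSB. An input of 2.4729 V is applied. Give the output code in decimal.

LSB = 3.3 V / 512 = 6.445 mV.
(V_in − V_low)/LSB = (2.4729 − 0) / 0.00644531 = 383.674.
Floor → code 383.

code 383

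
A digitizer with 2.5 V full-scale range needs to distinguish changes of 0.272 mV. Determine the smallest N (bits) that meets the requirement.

Number of steps required ≥ 2.5 V / 0.272 mV = 9191.18.
Need 2^N ≥ 9191.18; 2^13 = 8192, 2^14 = 16384.
Minimum N = 14.

14 bits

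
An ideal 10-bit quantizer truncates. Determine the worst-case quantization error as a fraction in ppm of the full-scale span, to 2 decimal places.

Truncating → worst-case error = 1 LSB = V_FS/2^10, so 1e+06/1024 = 976.562 ppm of full scale.

976.56 ppm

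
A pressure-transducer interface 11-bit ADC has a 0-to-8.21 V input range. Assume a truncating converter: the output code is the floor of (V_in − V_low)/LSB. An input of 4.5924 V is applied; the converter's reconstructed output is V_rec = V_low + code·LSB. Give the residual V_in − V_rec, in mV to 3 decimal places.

2.337 mV

LSB = 8.21/2^11 = 4.009 mV.
(4.5924 − 0)/0.00400879 = 1145.5829; ⌊·⌋ gives code 1145.
Reconstructed: 4.5900635 V.
Difference: 0.00233652 V → 2.337 mV.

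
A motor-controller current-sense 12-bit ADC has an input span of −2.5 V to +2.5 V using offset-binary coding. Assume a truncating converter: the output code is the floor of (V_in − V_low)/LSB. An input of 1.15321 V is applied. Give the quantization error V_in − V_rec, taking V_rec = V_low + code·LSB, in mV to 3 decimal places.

LSB = 5/2^12 = 1.221 mV.
(V_in − V_low)/LSB = (1.15321 − (−2.5))/0.0012207 = 2992.7096 → code 2992 (floor).
Code 2992 maps back to (−2.5) + 2992×0.0012207 V = 1.1523438 V.
Error = 1.15321 − 1.1523438 = 0.00086625 V = 0.866 mV.

0.866 mV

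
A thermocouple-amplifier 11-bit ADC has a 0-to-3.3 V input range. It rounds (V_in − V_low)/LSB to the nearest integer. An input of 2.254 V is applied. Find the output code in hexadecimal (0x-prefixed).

code 0x577 (decimal 1399)

With 2048 levels over 3.3 V, one step is 1.611 mV.
(2.254 − 0) / 0.00161133 = 1398.846 LSBs.
Round → code 1399.
In hexadecimal (0x-prefixed): 0x577.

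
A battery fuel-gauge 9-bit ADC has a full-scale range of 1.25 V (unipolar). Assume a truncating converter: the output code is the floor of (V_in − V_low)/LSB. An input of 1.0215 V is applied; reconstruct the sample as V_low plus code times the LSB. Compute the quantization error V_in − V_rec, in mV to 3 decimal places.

One LSB is 1.25 V / 512 = 2.441 mV.
(V_in − V_low)/LSB = (1.0215 − 0)/0.00244141 = 418.4064 → code 418 (floor).
Code 418 maps back to 0 + 418×0.00244141 V = 1.0205078 V.
Difference: 0.000992188 V → 0.992 mV.

0.992 mV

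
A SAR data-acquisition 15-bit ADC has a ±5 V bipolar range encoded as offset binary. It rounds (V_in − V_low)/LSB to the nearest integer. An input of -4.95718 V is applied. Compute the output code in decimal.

With 32768 levels over 10 V, one step is 305.18 µV.
Input sits at 140.313 steps above V_low.
Round → code 140.

code 140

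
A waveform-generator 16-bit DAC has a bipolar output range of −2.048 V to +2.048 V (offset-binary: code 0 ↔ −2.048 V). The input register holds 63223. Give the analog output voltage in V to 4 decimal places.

1.9034 V

LSB = 4.096 V / 2^16 = 62.50 µV.
V_out = (−2.048) + 63223 × 6.25e-05 V = 1.90344 V.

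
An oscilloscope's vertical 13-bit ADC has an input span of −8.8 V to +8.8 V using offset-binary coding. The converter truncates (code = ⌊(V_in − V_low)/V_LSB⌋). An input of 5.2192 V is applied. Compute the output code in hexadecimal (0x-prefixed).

With 8192 levels over 17.6 V, one step is 2.148 mV.
Input sits at 6525.300 steps above V_low.
So the output code is 6525.
In hexadecimal (0x-prefixed): 0x197D.

code 0x197D (decimal 6525)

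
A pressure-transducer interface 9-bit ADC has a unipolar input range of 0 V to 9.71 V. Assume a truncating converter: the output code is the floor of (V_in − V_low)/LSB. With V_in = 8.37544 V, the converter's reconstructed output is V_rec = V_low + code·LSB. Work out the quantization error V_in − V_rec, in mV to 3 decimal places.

Step size: 9.71 V ÷ 2^9 = 18.965 mV.
(V_in − V_low)/LSB = (8.37544 − 0)/0.0189648 = 441.6298 → code 441 (floor).
Code 441 maps back to 0 + 441×0.0189648 V = 8.3634961 V.
Error = 8.37544 − 8.3634961 = 0.0119439 V = 11.944 mV.

11.944 mV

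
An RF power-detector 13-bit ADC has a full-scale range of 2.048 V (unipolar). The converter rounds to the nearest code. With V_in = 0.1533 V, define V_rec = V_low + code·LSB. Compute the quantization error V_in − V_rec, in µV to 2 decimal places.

50.00 µV

One LSB is 2.048 V / 8192 = 250.00 µV.
(0.1533 − 0)/0.00025 = 613.2000; round gives code 613.
Code 613 maps back to 0 + 613×0.00025 V = 0.15325 V.
Error = 0.1533 − 0.15325 = 5e-05 V = 50.00 µV.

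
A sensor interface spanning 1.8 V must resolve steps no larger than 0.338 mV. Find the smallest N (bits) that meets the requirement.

13 bits

Number of steps required ≥ 1.8 V / 0.338 mV = 5325.44.
Need 2^N ≥ 5325.44; 2^12 = 4096, 2^13 = 8192.
Minimum N = 13.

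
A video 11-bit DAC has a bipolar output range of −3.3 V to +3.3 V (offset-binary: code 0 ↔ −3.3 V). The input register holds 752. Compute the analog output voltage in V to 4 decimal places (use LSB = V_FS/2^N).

LSB = 6.6 V / 2^11 = 3.223 mV.
V_out = (−3.3) + 752 × 0.00322266 V = -0.876563 V.

-0.8766 V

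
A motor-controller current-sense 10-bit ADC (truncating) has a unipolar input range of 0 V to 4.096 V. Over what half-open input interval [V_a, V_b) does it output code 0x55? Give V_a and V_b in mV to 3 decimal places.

[340.000 mV, 344.000 mV)

LSB = 4.096/2^10 = 4.000 mV.
Code 0x55 = 85 decimal.
V_a = V_low + 85·LSB = 0.34 V; V_b = V_low + 86·LSB = 0.344 V.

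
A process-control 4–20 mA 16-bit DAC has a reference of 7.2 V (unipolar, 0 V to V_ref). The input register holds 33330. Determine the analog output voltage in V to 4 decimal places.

3.6617 V

LSB = 7.2 V / 2^16 = 109.86 µV.
V_out = 0 + 33330 × 0.000109863 V = 3.66174 V.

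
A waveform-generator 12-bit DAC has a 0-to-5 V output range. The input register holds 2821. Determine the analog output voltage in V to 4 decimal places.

LSB = 5 V / 2^12 = 1.221 mV.
V_out = 0 + 2821 × 0.0012207 V = 3.4436 V.

3.4436 V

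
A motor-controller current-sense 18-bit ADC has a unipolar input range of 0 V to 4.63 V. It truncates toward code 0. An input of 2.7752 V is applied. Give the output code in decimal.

Full-scale span = 4.63 V; LSB = 4.63/2^18 = 17.66 µV.
(2.7752 − 0) / 1.7662e-05 = 157127.868 LSBs.
So the output code is 157127.

code 157127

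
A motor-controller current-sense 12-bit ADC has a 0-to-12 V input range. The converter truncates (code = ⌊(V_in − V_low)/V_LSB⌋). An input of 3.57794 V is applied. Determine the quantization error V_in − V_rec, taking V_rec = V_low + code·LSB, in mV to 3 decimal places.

Step size: 12 V ÷ 2^12 = 2.930 mV.
(3.57794 − 0)/0.00292969 = 1221.2702; ⌊·⌋ gives code 1221.
Reconstructed: 3.5771484 V.
V_in − V_rec = 0.000791562 V = 0.792 mV.

0.792 mV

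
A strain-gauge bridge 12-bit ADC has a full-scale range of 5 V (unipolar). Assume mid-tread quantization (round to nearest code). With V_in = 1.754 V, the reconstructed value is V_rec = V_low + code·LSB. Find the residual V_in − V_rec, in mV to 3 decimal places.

One LSB is 5 V / 4096 = 1.221 mV.
(1.754 − 0)/0.0012207 = 1436.8768; round gives code 1437.
Code 1437 maps back to 0 + 1437×0.0012207 V = 1.7541504 V.
Error = 1.754 − 1.7541504 = -0.000150391 V = -0.150 mV.

-0.150 mV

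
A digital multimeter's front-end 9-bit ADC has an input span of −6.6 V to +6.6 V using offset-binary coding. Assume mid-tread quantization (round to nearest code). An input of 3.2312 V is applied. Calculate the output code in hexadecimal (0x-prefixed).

Full-scale span = 13.2 V; LSB = 13.2/2^9 = 25.781 mV.
(3.2312 − (−6.6)) / 0.0257812 = 381.331 LSBs.
So the output code is 381.
In hexadecimal (0x-prefixed): 0x17D.

code 0x17D (decimal 381)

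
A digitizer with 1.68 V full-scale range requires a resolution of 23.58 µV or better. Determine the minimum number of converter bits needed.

17 bits

Number of steps required ≥ 1.68 V / 23.58 µV = 71246.82.
Need 2^N ≥ 71246.82; 2^16 = 65536, 2^17 = 131072.
Minimum N = 17.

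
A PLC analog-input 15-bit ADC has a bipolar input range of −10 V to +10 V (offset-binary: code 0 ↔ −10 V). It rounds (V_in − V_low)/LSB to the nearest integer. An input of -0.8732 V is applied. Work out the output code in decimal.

LSB = 20 V / 32768 = 0.610 mV.
Input sits at 14953.349 steps above V_low.
Round → code 14953.

code 14953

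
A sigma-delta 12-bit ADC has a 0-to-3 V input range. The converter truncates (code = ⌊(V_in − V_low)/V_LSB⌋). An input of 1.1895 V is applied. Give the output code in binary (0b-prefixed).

code 0b11001011000 (decimal 1624)

Full-scale span = 3 V; LSB = 3/2^12 = 0.732 mV.
(1.1895 − 0) / 0.000732422 = 1624.064 LSBs.
⌊·⌋(1624.064) = 1624.
In binary (0b-prefixed): 0b11001011000.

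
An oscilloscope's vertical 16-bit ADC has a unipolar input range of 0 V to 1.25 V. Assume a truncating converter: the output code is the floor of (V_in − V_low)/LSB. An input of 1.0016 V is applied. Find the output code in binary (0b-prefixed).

code 0b1100110100100000 (decimal 52512)

LSB = 1.25 V / 65536 = 19.07 µV.
(1.0016 − 0) / 1.90735e-05 = 52512.686 LSBs.
⌊·⌋(52512.686) = 52512.
In binary (0b-prefixed): 0b1100110100100000.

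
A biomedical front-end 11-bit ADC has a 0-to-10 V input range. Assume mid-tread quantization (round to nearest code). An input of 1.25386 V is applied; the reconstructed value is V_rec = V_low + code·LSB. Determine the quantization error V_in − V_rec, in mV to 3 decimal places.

One LSB is 10 V / 2048 = 4.883 mV.
Scaled input = 256.7905 LSBs, so code = 257.
Code 257 maps back to 0 + 257×0.00488281 V = 1.2548828 V.
Error = 1.25386 − 1.2548828 = -0.00102281 V = -1.023 mV.

-1.023 mV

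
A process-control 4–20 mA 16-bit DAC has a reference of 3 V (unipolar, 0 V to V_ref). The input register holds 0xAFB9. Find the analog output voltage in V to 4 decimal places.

LSB = 3 V / 2^16 = 45.78 µV.
Code 0xAFB9 = 44985 decimal.
V_out = 0 + 44985 × 4.57764e-05 V = 2.05925 V.

2.0592 V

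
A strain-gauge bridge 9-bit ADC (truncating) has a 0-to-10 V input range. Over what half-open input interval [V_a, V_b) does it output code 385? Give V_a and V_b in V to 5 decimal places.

[7.51953 V, 7.53906 V)

LSB = 10/2^9 = 19.531 mV.
V_a = V_low + 385·LSB = 7.51953 V; V_b = V_low + 386·LSB = 7.53906 V.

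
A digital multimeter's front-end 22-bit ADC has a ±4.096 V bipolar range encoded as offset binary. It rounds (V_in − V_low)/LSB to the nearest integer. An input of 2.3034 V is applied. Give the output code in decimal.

LSB = 8.192 V / 4194304 = 1.95 µV.
(2.3034 − (−4.096)) / 1.95313e-06 = 3276492.800 LSBs.
round(3276492.800) = 3276493.

code 3276493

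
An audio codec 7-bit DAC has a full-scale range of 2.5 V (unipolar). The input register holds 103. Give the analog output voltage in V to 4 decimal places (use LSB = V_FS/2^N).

2.0117 V

LSB = 2.5 V / 2^7 = 19.531 mV.
V_out = 0 + 103 × 0.0195312 V = 2.01172 V.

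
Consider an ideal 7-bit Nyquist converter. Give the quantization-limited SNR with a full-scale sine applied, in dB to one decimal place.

SNR ≈ 6.02·N + 1.76 dB = 6.02·7 + 1.76 = 43.90 dB.

43.9 dB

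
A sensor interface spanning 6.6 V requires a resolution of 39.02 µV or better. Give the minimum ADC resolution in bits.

Number of steps required ≥ 6.6 V / 39.02 µV = 169144.03.
Need 2^N ≥ 169144.03; 2^17 = 131072, 2^18 = 262144.
Minimum N = 18.

18 bits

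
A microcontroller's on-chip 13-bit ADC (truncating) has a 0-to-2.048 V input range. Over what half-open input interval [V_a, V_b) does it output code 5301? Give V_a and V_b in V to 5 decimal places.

LSB = 2.048/2^13 = 250.00 µV.
V_a = V_low + 5301·LSB = 1.32525 V; V_b = V_low + 5302·LSB = 1.3255 V.

[1.32525 V, 1.32550 V)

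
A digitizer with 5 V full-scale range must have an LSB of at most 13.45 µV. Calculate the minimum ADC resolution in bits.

Number of steps required ≥ 5 V / 13.45 µV = 371747.21.
Need 2^N ≥ 371747.21; 2^18 = 262144, 2^19 = 524288.
Minimum N = 19.

19 bits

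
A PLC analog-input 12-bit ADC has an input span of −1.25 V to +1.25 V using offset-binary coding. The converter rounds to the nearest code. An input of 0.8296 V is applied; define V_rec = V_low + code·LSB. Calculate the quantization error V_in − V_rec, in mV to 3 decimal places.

0.132 mV

Step size: 2.5 V ÷ 2^12 = 0.610 mV.
Scaled input = 3407.2166 LSBs, so code = 3407.
V_rec = (−1.25) + 3407·0.000610352 = 0.82946777 V.
Difference: 0.000132227 V → 0.132 mV.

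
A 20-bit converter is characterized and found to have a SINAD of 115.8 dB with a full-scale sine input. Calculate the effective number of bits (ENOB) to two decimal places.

18.94 bits

ENOB = (SINAD − 1.76) / 6.02 = (115.8 − 1.76)/6.02 = 18.944.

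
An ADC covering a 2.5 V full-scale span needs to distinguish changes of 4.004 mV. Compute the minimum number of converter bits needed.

Number of steps required ≥ 2.5 V / 4.004 mV = 624.38.
Need 2^N ≥ 624.38; 2^9 = 512, 2^10 = 1024.
Minimum N = 10.

10 bits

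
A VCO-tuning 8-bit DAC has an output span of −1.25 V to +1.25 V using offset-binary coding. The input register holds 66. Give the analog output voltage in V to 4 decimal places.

-0.6055 V

LSB = 2.5 V / 2^8 = 9.766 mV.
V_out = (−1.25) + 66 × 0.00976562 V = -0.605469 V.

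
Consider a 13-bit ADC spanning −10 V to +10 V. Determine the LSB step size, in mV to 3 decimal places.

2.441 mV

Full-scale span = 20 V.
LSB = 20 / 2^13 = 20 / 8192 = 0.00244141 V = 2.441 mV.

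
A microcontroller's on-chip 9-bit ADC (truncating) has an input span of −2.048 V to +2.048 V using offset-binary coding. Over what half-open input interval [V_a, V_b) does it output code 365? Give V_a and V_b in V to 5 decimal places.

[0.87200 V, 0.88000 V)

LSB = 4.096/2^9 = 8.000 mV.
V_a = V_low + 365·LSB = 0.872 V; V_b = V_low + 366·LSB = 0.88 V.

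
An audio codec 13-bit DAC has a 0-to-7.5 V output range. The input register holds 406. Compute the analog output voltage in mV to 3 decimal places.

LSB = 7.5 V / 2^13 = 0.916 mV.
V_out = 0 + 406 × 0.000915527 V = 0.371704 V.
= 371.704 mV.

371.704 mV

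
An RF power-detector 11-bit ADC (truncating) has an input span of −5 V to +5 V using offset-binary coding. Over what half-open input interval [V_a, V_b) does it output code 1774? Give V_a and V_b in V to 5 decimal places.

[3.66211 V, 3.66699 V)

LSB = 10/2^11 = 4.883 mV.
V_a = V_low + 1774·LSB = 3.66211 V; V_b = V_low + 1775·LSB = 3.66699 V.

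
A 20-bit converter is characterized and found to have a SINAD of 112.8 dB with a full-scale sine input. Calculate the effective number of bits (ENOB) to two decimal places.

ENOB = (SINAD − 1.76) / 6.02 = (112.8 − 1.76)/6.02 = 18.445.

18.45 bits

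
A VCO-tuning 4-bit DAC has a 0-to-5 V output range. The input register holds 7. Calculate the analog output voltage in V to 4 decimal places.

LSB = 5 V / 2^4 = 312.500 mV.
V_out = 0 + 7 × 0.3125 V = 2.1875 V.

2.1875 V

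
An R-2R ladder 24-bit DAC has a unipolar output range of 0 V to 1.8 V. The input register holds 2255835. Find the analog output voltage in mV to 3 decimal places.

LSB = 1.8 V / 2^24 = 0.11 µV.
V_out = 0 + 2255835 × 1.07288e-07 V = 0.242025 V.
= 242.025 mV.

242.025 mV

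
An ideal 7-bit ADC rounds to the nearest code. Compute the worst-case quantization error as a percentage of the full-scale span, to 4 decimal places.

0.3906 %

Rounding → worst-case error = ½ LSB = V_FS/2^8, so 100/256 = 0.390625 % of full scale.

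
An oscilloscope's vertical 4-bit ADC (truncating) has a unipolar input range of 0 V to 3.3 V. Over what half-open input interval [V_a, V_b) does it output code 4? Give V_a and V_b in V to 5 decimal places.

[0.82500 V, 1.03125 V)

LSB = 3.3/2^4 = 206.250 mV.
V_a = V_low + 4·LSB = 0.825 V; V_b = V_low + 5·LSB = 1.03125 V.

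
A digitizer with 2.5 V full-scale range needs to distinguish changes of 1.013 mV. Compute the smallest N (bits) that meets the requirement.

Number of steps required ≥ 2.5 V / 1.013 mV = 2467.92.
Need 2^N ≥ 2467.92; 2^11 = 2048, 2^12 = 4096.
Minimum N = 12.

12 bits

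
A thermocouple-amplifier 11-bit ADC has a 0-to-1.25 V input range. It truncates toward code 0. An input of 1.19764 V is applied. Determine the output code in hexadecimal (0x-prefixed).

code 0x7AA (decimal 1962)

Full-scale span = 1.25 V; LSB = 1.25/2^11 = 0.610 mV.
(1.19764 − 0) / 0.000610352 = 1962.213 LSBs.
Floor → code 1962.
In hexadecimal (0x-prefixed): 0x7AA.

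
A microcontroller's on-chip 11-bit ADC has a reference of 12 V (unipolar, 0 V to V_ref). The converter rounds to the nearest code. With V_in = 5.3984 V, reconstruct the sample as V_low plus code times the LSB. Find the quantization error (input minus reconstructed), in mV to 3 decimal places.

1.916 mV

Step size: 12 V ÷ 2^11 = 5.859 mV.
(V_in − V_low)/LSB = (5.3984 − 0)/0.00585938 = 921.3269 → code 921 (round).
Reconstructed: 5.3964844 V.
Error = 5.3984 − 5.3964844 = 0.00191563 V = 1.916 mV.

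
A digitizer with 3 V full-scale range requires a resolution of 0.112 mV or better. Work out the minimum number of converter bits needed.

Number of steps required ≥ 3 V / 0.112 mV = 26785.71.
Need 2^N ≥ 26785.71; 2^14 = 16384, 2^15 = 32768.
Minimum N = 15.

15 bits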